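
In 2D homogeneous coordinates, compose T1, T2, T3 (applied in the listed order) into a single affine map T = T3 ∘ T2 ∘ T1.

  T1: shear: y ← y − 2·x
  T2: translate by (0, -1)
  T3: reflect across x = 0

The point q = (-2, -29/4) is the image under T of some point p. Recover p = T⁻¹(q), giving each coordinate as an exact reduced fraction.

p = (2, -9/4)

T1 = [1 0 0; -2 1 0; 0 0 1]
T2·T1 = [1 0 0; -2 1 -1; 0 0 1]
T3·…·T1 = [-1 0 0; -2 1 -1; 0 0 1]
det M = -1; M⁻¹ = [-1 0 0; -2 1 1; 0 0 1]
M⁻¹ · (-2, -29/4)ᵀ = (2, -9/4)ᵀ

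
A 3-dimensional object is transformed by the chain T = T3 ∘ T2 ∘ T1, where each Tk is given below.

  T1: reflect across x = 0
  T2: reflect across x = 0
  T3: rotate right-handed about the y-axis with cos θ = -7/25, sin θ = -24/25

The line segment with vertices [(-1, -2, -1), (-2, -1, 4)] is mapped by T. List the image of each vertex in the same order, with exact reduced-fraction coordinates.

image vertices: (31/25, -2, -17/25), (-82/25, -1, -76/25)

T1 reflect across x = 0: (-1, -2, -1) → (1, -2, -1); (-2, -1, 4) → (2, -1, 4)
T2 reflect across x = 0: (1, -2, -1) → (-1, -2, -1); (2, -1, 4) → (-2, -1, 4)
T3 rotate right-handed about the y-axis with cos θ = -7/25, sin θ = -24/25: (-1, -2, -1) → (31/25, -2, -17/25); (-2, -1, 4) → (-82/25, -1, -76/25)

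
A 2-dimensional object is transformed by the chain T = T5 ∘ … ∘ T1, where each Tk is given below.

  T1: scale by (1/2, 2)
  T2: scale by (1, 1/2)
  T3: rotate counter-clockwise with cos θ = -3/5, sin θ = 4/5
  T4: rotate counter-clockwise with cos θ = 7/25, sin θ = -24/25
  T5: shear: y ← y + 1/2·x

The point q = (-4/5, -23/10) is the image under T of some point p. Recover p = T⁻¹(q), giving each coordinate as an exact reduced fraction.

T1 = [1/2 0 0; 0 2 0; 0 0 1]
T2·T1 = [1/2 0 0; 0 1 0; 0 0 1]
T3·…·T1 = [-3/10 -4/5 0; 2/5 -3/5 0; 0 0 1]
T4·…·T1 = [3/10 -4/5 0; 2/5 3/5 0; 0 0 1]
T5·…·T1 = [3/10 -4/5 0; 11/20 1/5 0; 0 0 1]
det M = 1/2; M⁻¹ = [2/5 8/5 0; -11/10 3/5 0; 0 0 1]
M⁻¹ · (-4/5, -23/10)ᵀ = (-4, -1/2)ᵀ

p = (-4, -1/2)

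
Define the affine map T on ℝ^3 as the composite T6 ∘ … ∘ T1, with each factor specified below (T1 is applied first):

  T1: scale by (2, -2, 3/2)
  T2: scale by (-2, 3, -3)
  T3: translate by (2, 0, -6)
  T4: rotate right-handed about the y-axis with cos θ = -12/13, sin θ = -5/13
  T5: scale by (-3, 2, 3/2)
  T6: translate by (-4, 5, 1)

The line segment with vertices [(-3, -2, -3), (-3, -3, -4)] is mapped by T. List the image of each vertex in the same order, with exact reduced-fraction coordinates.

T1 scale by (2, -2, 3/2): (-3, -2, -3) → (-6, 4, -9/2); (-3, -3, -4) → (-6, 6, -6)
T2 scale by (-2, 3, -3): (-6, 4, -9/2) → (12, 12, 27/2); (-6, 6, -6) → (12, 18, 18)
T3 translate by (2, 0, -6): (12, 12, 27/2) → (14, 12, 15/2); (12, 18, 18) → (14, 18, 12)
T4 rotate right-handed about the y-axis with cos θ = -12/13, sin θ = -5/13: (14, 12, 15/2) → (-411/26, 12, -20/13); (14, 18, 12) → (-228/13, 18, -74/13)
T5 scale by (-3, 2, 3/2): (-411/26, 12, -20/13) → (1233/26, 24, -30/13); (-228/13, 18, -74/13) → (684/13, 36, -111/13)
T6 translate by (-4, 5, 1): (1233/26, 24, -30/13) → (1129/26, 29, -17/13); (684/13, 36, -111/13) → (632/13, 41, -98/13)

image vertices: (1129/26, 29, -17/13), (632/13, 41, -98/13)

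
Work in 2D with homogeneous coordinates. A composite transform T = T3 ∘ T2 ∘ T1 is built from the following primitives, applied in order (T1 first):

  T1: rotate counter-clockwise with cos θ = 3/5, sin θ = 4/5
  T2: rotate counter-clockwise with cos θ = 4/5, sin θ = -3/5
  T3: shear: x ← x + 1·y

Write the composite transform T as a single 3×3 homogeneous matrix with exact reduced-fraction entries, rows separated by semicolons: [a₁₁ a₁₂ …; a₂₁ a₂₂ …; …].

T = [31/25 17/25 0; 7/25 24/25 0; 0 0 1]

T1 = [3/5 -4/5 0; 4/5 3/5 0; 0 0 1]
T2·T1 = [24/25 -7/25 0; 7/25 24/25 0; 0 0 1]
T3·…·T1 = [31/25 17/25 0; 7/25 24/25 0; 0 0 1]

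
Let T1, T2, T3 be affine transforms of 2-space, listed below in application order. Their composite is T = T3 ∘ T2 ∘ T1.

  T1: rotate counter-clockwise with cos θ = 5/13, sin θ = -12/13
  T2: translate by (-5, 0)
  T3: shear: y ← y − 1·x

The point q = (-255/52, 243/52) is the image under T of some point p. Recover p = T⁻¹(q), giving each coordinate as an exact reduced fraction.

T1 = [5/13 12/13 0; -12/13 5/13 0; 0 0 1]
T2·T1 = [5/13 12/13 -5; -12/13 5/13 0; 0 0 1]
T3·…·T1 = [5/13 12/13 -5; -17/13 -7/13 5; 0 0 1]
det M = 1; M⁻¹ = [-7/13 -12/13 25/13; 17/13 5/13 60/13; 0 0 1]
M⁻¹ · (-255/52, 243/52)ᵀ = (1/4, 0)ᵀ

p = (1/4, 0)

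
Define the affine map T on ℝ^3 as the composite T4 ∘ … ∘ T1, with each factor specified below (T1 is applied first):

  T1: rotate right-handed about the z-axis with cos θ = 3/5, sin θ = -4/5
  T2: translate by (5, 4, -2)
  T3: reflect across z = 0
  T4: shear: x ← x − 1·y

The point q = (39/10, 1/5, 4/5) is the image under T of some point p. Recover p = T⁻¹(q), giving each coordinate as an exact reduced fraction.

p = (5/2, -3, 6/5)

T1 = [3/5 4/5 0 0; -4/5 3/5 0 0; 0 0 1 0; 0 0 0 1]
T2·T1 = [3/5 4/5 0 5; -4/5 3/5 0 4; 0 0 1 -2; 0 0 0 1]
T3·…·T1 = [3/5 4/5 0 5; -4/5 3/5 0 4; 0 0 -1 2; 0 0 0 1]
T4·…·T1 = [7/5 1/5 0 1; -4/5 3/5 0 4; 0 0 -1 2; 0 0 0 1]
det M = -1; M⁻¹ = [3/5 -1/5 0 1/5; 4/5 7/5 0 -32/5; 0 0 -1 2; 0 0 0 1]
M⁻¹ · (39/10, 1/5, 4/5)ᵀ = (5/2, -3, 6/5)ᵀ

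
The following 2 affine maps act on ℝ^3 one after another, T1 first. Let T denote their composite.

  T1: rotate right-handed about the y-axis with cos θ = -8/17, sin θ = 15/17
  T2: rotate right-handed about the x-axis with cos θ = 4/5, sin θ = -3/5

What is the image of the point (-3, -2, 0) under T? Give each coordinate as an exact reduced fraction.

T(p) = (24/17, -1/85, 282/85)

T1 rotate right-handed about the y-axis with cos θ = -8/17, sin θ = 15/17: (-3, -2, 0) → (24/17, -2, 45/17)
T2 rotate right-handed about the x-axis with cos θ = 4/5, sin θ = -3/5: (24/17, -2, 45/17) → (24/17, -1/85, 282/85)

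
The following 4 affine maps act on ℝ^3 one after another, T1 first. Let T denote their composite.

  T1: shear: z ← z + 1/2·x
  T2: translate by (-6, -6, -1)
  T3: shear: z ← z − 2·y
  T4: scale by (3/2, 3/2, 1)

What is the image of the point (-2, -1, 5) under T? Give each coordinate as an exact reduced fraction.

T(p) = (-12, -21/2, 17)

T1 shear: z ← z + 1/2·x: (-2, -1, 5) → (-2, -1, 4)
T2 translate by (-6, -6, -1): (-2, -1, 4) → (-8, -7, 3)
T3 shear: z ← z − 2·y: (-8, -7, 3) → (-8, -7, 17)
T4 scale by (3/2, 3/2, 1): (-8, -7, 17) → (-12, -21/2, 17)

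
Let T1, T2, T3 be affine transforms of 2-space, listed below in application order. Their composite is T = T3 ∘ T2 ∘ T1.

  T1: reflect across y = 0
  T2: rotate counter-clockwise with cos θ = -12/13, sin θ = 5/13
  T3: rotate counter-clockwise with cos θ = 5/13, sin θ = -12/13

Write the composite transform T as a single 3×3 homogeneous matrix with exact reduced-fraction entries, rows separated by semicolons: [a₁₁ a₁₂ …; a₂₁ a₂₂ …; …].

T = [0 1 0; 1 0 0; 0 0 1]

T1 = [1 0 0; 0 -1 0; 0 0 1]
T2·T1 = [-12/13 5/13 0; 5/13 12/13 0; 0 0 1]
T3·…·T1 = [0 1 0; 1 0 0; 0 0 1]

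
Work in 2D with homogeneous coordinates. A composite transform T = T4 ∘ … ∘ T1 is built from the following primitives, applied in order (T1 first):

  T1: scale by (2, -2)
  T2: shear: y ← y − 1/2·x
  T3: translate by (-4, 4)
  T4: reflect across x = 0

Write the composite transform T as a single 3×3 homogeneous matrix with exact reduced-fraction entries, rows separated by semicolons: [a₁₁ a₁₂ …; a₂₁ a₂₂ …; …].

T1 = [2 0 0; 0 -2 0; 0 0 1]
T2·T1 = [2 0 0; -1 -2 0; 0 0 1]
T3·…·T1 = [2 0 -4; -1 -2 4; 0 0 1]
T4·…·T1 = [-2 0 4; -1 -2 4; 0 0 1]

T = [-2 0 4; -1 -2 4; 0 0 1]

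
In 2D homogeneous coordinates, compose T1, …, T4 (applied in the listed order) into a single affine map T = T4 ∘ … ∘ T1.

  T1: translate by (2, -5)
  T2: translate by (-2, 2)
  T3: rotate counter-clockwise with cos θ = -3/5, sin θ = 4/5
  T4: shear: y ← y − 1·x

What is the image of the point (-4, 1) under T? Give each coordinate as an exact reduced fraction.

T(p) = (4, -6)

T1 translate by (2, -5): (-4, 1) → (-2, -4)
T2 translate by (-2, 2): (-2, -4) → (-4, -2)
T3 rotate counter-clockwise with cos θ = -3/5, sin θ = 4/5: (-4, -2) → (4, -2)
T4 shear: y ← y − 1·x: (4, -2) → (4, -6)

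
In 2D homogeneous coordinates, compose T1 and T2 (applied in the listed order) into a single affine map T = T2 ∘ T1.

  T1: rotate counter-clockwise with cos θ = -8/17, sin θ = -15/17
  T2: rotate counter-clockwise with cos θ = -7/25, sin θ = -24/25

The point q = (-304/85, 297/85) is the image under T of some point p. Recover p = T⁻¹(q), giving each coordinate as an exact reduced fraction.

p = (5, 0)

T1 = [-8/17 15/17 0; -15/17 -8/17 0; 0 0 1]
T2·T1 = [-304/425 -297/425 0; 297/425 -304/425 0; 0 0 1]
det M = 1; M⁻¹ = [-304/425 297/425 0; -297/425 -304/425 0; 0 0 1]
M⁻¹ · (-304/85, 297/85)ᵀ = (5, 0)ᵀ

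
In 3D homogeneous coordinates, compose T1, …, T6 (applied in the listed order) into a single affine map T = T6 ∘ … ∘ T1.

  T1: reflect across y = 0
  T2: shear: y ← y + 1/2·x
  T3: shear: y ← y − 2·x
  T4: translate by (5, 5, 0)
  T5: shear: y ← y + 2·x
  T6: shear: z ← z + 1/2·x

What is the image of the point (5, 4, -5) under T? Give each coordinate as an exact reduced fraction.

T(p) = (10, 27/2, 0)

T1 reflect across y = 0: (5, 4, -5) → (5, -4, -5)
T2 shear: y ← y + 1/2·x: (5, -4, -5) → (5, -3/2, -5)
T3 shear: y ← y − 2·x: (5, -3/2, -5) → (5, -23/2, -5)
T4 translate by (5, 5, 0): (5, -23/2, -5) → (10, -13/2, -5)
T5 shear: y ← y + 2·x: (10, -13/2, -5) → (10, 27/2, -5)
T6 shear: z ← z + 1/2·x: (10, 27/2, -5) → (10, 27/2, 0)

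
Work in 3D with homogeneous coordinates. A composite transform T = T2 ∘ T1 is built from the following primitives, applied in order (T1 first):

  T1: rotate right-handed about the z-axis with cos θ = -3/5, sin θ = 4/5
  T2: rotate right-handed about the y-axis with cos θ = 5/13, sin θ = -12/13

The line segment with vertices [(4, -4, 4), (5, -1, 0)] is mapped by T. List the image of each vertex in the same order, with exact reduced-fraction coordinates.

image vertices: (-44/13, 28/5, 148/65), (-11/13, 23/5, -132/65)

T1 rotate right-handed about the z-axis with cos θ = -3/5, sin θ = 4/5: (4, -4, 4) → (4/5, 28/5, 4); (5, -1, 0) → (-11/5, 23/5, 0)
T2 rotate right-handed about the y-axis with cos θ = 5/13, sin θ = -12/13: (4/5, 28/5, 4) → (-44/13, 28/5, 148/65); (-11/5, 23/5, 0) → (-11/13, 23/5, -132/65)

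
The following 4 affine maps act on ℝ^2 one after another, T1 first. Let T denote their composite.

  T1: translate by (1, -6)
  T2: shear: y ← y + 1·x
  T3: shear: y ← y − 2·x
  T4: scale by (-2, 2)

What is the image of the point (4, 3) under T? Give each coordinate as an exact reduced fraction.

T(p) = (-10, -16)

T1 translate by (1, -6): (4, 3) → (5, -3)
T2 shear: y ← y + 1·x: (5, -3) → (5, 2)
T3 shear: y ← y − 2·x: (5, 2) → (5, -8)
T4 scale by (-2, 2): (5, -8) → (-10, -16)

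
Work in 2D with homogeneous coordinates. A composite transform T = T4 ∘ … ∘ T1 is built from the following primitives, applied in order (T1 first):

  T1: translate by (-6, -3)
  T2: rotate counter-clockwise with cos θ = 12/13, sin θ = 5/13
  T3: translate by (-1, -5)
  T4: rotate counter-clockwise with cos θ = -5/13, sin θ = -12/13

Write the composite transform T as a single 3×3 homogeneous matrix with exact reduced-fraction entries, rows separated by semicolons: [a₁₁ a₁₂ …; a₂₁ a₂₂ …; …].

T = [0 1 -94/13; -1 0 115/13; 0 0 1]

T1 = [1 0 -6; 0 1 -3; 0 0 1]
T2·T1 = [12/13 -5/13 -57/13; 5/13 12/13 -66/13; 0 0 1]
T3·…·T1 = [12/13 -5/13 -70/13; 5/13 12/13 -131/13; 0 0 1]
T4·…·T1 = [0 1 -94/13; -1 0 115/13; 0 0 1]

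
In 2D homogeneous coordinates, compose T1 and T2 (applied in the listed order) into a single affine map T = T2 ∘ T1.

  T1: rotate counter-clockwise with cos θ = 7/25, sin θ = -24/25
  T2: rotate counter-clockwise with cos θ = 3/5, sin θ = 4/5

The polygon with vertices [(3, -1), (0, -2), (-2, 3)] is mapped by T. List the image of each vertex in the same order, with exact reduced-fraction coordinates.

image vertices: (307/125, -249/125), (-88/125, -234/125), (-102/125, 439/125)

T1 rotate counter-clockwise with cos θ = 7/25, sin θ = -24/25: (3, -1) → (-3/25, -79/25); (0, -2) → (-48/25, -14/25); (-2, 3) → (58/25, 69/25)
T2 rotate counter-clockwise with cos θ = 3/5, sin θ = 4/5: (-3/25, -79/25) → (307/125, -249/125); (-48/25, -14/25) → (-88/125, -234/125); (58/25, 69/25) → (-102/125, 439/125)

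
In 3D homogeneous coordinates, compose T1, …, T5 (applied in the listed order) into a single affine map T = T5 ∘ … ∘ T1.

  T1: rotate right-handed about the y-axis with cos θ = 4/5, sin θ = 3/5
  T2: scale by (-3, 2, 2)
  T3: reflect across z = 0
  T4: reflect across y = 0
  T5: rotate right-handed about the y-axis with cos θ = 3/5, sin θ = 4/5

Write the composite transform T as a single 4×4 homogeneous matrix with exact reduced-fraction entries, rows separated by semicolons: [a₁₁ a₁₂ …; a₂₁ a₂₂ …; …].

T = [-12/25 0 -59/25 0; 0 -2 0 0; 66/25 0 12/25 0; 0 0 0 1]

T1 = [4/5 0 3/5 0; 0 1 0 0; -3/5 0 4/5 0; 0 0 0 1]
T2·T1 = [-12/5 0 -9/5 0; 0 2 0 0; -6/5 0 8/5 0; 0 0 0 1]
T3·…·T1 = [-12/5 0 -9/5 0; 0 2 0 0; 6/5 0 -8/5 0; 0 0 0 1]
T4·…·T1 = [-12/5 0 -9/5 0; 0 -2 0 0; 6/5 0 -8/5 0; 0 0 0 1]
T5·…·T1 = [-12/25 0 -59/25 0; 0 -2 0 0; 66/25 0 12/25 0; 0 0 0 1]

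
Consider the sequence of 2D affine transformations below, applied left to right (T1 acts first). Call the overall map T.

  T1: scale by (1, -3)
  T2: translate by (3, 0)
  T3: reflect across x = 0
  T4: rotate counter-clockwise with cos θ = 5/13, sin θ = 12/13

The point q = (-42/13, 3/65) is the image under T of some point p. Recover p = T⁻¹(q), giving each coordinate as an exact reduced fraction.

T1 = [1 0 0; 0 -3 0; 0 0 1]
T2·T1 = [1 0 3; 0 -3 0; 0 0 1]
T3·…·T1 = [-1 0 -3; 0 -3 0; 0 0 1]
T4·…·T1 = [-5/13 36/13 -15/13; -12/13 -15/13 -36/13; 0 0 1]
det M = 3; M⁻¹ = [-5/13 -12/13 -3; 4/13 -5/39 0; 0 0 1]
M⁻¹ · (-42/13, 3/65)ᵀ = (-9/5, -1)ᵀ

p = (-9/5, -1)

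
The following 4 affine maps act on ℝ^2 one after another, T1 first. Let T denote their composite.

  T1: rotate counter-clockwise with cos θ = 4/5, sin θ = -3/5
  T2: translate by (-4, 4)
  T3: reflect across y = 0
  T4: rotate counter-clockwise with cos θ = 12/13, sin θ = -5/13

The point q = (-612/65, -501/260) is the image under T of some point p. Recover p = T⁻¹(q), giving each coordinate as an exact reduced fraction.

p = (-4, -5/4)

T1 = [4/5 3/5 0; -3/5 4/5 0; 0 0 1]
T2·T1 = [4/5 3/5 -4; -3/5 4/5 4; 0 0 1]
T3·…·T1 = [4/5 3/5 -4; 3/5 -4/5 -4; 0 0 1]
T4·…·T1 = [63/65 16/65 -68/13; 16/65 -63/65 -28/13; 0 0 1]
det M = -1; M⁻¹ = [63/65 16/65 28/5; 16/65 -63/65 -4/5; 0 0 1]
M⁻¹ · (-612/65, -501/260)ᵀ = (-4, -5/4)ᵀ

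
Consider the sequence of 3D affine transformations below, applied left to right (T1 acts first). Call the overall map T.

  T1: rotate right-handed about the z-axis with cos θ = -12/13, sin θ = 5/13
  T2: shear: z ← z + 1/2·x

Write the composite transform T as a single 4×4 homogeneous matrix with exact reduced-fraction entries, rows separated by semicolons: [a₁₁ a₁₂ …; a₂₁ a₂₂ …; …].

T1 = [-12/13 -5/13 0 0; 5/13 -12/13 0 0; 0 0 1 0; 0 0 0 1]
T2·T1 = [-12/13 -5/13 0 0; 5/13 -12/13 0 0; -6/13 -5/26 1 0; 0 0 0 1]

T = [-12/13 -5/13 0 0; 5/13 -12/13 0 0; -6/13 -5/26 1 0; 0 0 0 1]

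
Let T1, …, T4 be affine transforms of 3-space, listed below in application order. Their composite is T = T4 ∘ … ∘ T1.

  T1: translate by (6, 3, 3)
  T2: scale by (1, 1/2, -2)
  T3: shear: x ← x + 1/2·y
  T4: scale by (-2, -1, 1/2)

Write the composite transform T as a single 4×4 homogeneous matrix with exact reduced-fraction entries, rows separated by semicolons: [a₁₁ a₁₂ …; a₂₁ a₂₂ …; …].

T = [-2 -1/2 0 -27/2; 0 -1/2 0 -3/2; 0 0 -1 -3; 0 0 0 1]

T1 = [1 0 0 6; 0 1 0 3; 0 0 1 3; 0 0 0 1]
T2·T1 = [1 0 0 6; 0 1/2 0 3/2; 0 0 -2 -6; 0 0 0 1]
T3·…·T1 = [1 1/4 0 27/4; 0 1/2 0 3/2; 0 0 -2 -6; 0 0 0 1]
T4·…·T1 = [-2 -1/2 0 -27/2; 0 -1/2 0 -3/2; 0 0 -1 -3; 0 0 0 1]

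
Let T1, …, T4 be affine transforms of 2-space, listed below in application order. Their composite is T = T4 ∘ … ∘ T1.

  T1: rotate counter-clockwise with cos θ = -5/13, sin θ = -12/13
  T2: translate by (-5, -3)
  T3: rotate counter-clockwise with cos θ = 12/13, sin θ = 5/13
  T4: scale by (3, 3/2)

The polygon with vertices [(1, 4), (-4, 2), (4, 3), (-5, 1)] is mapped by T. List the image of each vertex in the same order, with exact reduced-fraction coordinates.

image vertices: (21/13, -111/13), (-57/13, -27/26), (-18/13, -339/26), (-96/13, 6/13)

T1 rotate counter-clockwise with cos θ = -5/13, sin θ = -12/13: (1, 4) → (43/13, -32/13); (-4, 2) → (44/13, 38/13); (4, 3) → (16/13, -63/13); (-5, 1) → (37/13, 55/13)
T2 translate by (-5, -3): (43/13, -32/13) → (-22/13, -71/13); (44/13, 38/13) → (-21/13, -1/13); (16/13, -63/13) → (-49/13, -102/13); (37/13, 55/13) → (-28/13, 16/13)
T3 rotate counter-clockwise with cos θ = 12/13, sin θ = 5/13: (-22/13, -71/13) → (7/13, -74/13); (-21/13, -1/13) → (-19/13, -9/13); (-49/13, -102/13) → (-6/13, -113/13); (-28/13, 16/13) → (-32/13, 4/13)
T4 scale by (3, 3/2): (7/13, -74/13) → (21/13, -111/13); (-19/13, -9/13) → (-57/13, -27/26); (-6/13, -113/13) → (-18/13, -339/26); (-32/13, 4/13) → (-96/13, 6/13)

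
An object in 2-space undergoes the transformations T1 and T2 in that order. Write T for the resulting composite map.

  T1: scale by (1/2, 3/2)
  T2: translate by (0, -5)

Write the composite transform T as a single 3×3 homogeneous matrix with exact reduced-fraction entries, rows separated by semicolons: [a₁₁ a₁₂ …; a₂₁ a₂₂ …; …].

T = [1/2 0 0; 0 3/2 -5; 0 0 1]

T1 = [1/2 0 0; 0 3/2 0; 0 0 1]
T2·T1 = [1/2 0 0; 0 3/2 -5; 0 0 1]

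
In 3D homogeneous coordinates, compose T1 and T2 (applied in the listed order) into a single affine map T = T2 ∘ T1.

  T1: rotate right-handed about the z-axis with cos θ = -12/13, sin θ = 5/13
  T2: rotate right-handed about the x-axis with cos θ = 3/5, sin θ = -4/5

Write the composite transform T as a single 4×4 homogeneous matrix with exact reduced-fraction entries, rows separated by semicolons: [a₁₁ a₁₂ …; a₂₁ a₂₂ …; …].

T1 = [-12/13 -5/13 0 0; 5/13 -12/13 0 0; 0 0 1 0; 0 0 0 1]
T2·T1 = [-12/13 -5/13 0 0; 3/13 -36/65 4/5 0; -4/13 48/65 3/5 0; 0 0 0 1]

T = [-12/13 -5/13 0 0; 3/13 -36/65 4/5 0; -4/13 48/65 3/5 0; 0 0 0 1]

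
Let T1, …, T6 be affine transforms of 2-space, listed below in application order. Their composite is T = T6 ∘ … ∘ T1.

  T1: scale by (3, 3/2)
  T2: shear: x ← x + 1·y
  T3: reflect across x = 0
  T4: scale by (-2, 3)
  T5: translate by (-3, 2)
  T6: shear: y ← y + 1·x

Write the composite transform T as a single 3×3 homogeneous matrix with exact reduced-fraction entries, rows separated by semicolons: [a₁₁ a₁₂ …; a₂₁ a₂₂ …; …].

T = [6 3 -3; 6 15/2 -1; 0 0 1]

T1 = [3 0 0; 0 3/2 0; 0 0 1]
T2·T1 = [3 3/2 0; 0 3/2 0; 0 0 1]
T3·…·T1 = [-3 -3/2 0; 0 3/2 0; 0 0 1]
T4·…·T1 = [6 3 0; 0 9/2 0; 0 0 1]
T5·…·T1 = [6 3 -3; 0 9/2 2; 0 0 1]
T6·…·T1 = [6 3 -3; 6 15/2 -1; 0 0 1]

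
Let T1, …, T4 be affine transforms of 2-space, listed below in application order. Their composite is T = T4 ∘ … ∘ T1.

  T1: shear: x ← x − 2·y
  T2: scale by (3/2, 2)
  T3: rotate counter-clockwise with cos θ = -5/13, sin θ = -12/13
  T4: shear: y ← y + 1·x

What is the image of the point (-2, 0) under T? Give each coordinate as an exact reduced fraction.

T1 shear: x ← x − 2·y: (-2, 0) → (-2, 0)
T2 scale by (3/2, 2): (-2, 0) → (-3, 0)
T3 rotate counter-clockwise with cos θ = -5/13, sin θ = -12/13: (-3, 0) → (15/13, 36/13)
T4 shear: y ← y + 1·x: (15/13, 36/13) → (15/13, 51/13)

T(p) = (15/13, 51/13)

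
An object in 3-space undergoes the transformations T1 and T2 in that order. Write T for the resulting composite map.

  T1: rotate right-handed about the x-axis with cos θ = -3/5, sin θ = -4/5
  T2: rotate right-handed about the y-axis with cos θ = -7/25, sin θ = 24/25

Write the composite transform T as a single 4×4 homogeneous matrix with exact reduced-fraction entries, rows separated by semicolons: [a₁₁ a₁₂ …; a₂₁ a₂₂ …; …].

T = [-7/25 -96/125 -72/125 0; 0 -3/5 4/5 0; -24/25 28/125 21/125 0; 0 0 0 1]

T1 = [1 0 0 0; 0 -3/5 4/5 0; 0 -4/5 -3/5 0; 0 0 0 1]
T2·T1 = [-7/25 -96/125 -72/125 0; 0 -3/5 4/5 0; -24/25 28/125 21/125 0; 0 0 0 1]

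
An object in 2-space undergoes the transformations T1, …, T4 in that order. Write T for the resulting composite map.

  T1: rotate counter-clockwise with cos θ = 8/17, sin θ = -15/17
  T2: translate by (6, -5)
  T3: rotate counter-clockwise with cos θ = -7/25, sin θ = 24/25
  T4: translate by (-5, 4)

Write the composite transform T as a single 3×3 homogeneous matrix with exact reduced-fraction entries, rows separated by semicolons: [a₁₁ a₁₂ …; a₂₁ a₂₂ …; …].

T1 = [8/17 15/17 0; -15/17 8/17 0; 0 0 1]
T2·T1 = [8/17 15/17 6; -15/17 8/17 -5; 0 0 1]
T3·…·T1 = [304/425 -297/425 78/25; 297/425 304/425 179/25; 0 0 1]
T4·…·T1 = [304/425 -297/425 -47/25; 297/425 304/425 279/25; 0 0 1]

T = [304/425 -297/425 -47/25; 297/425 304/425 279/25; 0 0 1]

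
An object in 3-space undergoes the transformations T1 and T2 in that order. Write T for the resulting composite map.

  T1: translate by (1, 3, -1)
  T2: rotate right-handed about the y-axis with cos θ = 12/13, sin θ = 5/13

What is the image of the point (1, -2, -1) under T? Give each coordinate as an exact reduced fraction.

T(p) = (14/13, 1, -34/13)

T1 translate by (1, 3, -1): (1, -2, -1) → (2, 1, -2)
T2 rotate right-handed about the y-axis with cos θ = 12/13, sin θ = 5/13: (2, 1, -2) → (14/13, 1, -34/13)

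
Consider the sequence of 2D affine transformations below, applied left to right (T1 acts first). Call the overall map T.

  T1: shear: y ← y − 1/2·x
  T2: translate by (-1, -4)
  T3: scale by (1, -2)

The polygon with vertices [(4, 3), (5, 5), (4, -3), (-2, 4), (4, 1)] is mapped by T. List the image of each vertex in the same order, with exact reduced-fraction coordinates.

image vertices: (3, 6), (4, 3), (3, 18), (-3, -2), (3, 10)

T1 shear: y ← y − 1/2·x: (4, 3) → (4, 1); (5, 5) → (5, 5/2); (4, -3) → (4, -5); (-2, 4) → (-2, 5); (4, 1) → (4, -1)
T2 translate by (-1, -4): (4, 1) → (3, -3); (5, 5/2) → (4, -3/2); (4, -5) → (3, -9); (-2, 5) → (-3, 1); (4, -1) → (3, -5)
T3 scale by (1, -2): (3, -3) → (3, 6); (4, -3/2) → (4, 3); (3, -9) → (3, 18); (-3, 1) → (-3, -2); (3, -5) → (3, 10)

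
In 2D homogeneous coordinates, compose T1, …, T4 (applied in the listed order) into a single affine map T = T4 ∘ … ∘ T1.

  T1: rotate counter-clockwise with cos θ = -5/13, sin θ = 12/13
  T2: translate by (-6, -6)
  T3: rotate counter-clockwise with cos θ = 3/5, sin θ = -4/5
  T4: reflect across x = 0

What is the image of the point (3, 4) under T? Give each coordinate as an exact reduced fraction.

T(p) = (671/65, 378/65)

T1 rotate counter-clockwise with cos θ = -5/13, sin θ = 12/13: (3, 4) → (-63/13, 16/13)
T2 translate by (-6, -6): (-63/13, 16/13) → (-141/13, -62/13)
T3 rotate counter-clockwise with cos θ = 3/5, sin θ = -4/5: (-141/13, -62/13) → (-671/65, 378/65)
T4 reflect across x = 0: (-671/65, 378/65) → (671/65, 378/65)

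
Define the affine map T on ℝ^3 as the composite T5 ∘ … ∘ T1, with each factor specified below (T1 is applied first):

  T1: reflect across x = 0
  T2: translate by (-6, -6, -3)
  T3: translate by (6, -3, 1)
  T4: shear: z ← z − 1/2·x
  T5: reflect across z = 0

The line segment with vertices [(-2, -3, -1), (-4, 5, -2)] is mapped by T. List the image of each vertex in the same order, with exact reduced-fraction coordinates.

image vertices: (2, -12, 4), (4, -4, 6)

T1 reflect across x = 0: (-2, -3, -1) → (2, -3, -1); (-4, 5, -2) → (4, 5, -2)
T2 translate by (-6, -6, -3): (2, -3, -1) → (-4, -9, -4); (4, 5, -2) → (-2, -1, -5)
T3 translate by (6, -3, 1): (-4, -9, -4) → (2, -12, -3); (-2, -1, -5) → (4, -4, -4)
T4 shear: z ← z − 1/2·x: (2, -12, -3) → (2, -12, -4); (4, -4, -4) → (4, -4, -6)
T5 reflect across z = 0: (2, -12, -4) → (2, -12, 4); (4, -4, -6) → (4, -4, 6)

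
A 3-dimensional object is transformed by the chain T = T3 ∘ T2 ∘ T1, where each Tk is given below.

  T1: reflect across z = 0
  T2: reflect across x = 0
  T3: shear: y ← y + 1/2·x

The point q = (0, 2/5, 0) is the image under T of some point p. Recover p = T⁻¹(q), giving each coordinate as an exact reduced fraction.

p = (0, 2/5, 0)

T1 = [1 0 0 0; 0 1 0 0; 0 0 -1 0; 0 0 0 1]
T2·T1 = [-1 0 0 0; 0 1 0 0; 0 0 -1 0; 0 0 0 1]
T3·…·T1 = [-1 0 0 0; -1/2 1 0 0; 0 0 -1 0; 0 0 0 1]
det M = 1; M⁻¹ = [-1 0 0 0; -1/2 1 0 0; 0 0 -1 0; 0 0 0 1]
M⁻¹ · (0, 2/5, 0)ᵀ = (0, 2/5, 0)ᵀ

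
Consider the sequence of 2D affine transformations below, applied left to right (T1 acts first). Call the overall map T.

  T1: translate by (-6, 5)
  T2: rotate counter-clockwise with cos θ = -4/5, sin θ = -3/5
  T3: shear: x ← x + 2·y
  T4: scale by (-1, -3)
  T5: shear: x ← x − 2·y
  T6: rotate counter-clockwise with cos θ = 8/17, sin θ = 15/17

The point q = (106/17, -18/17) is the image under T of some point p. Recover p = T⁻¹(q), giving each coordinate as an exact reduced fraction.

T1 = [1 0 -6; 0 1 5; 0 0 1]
T2·T1 = [-4/5 3/5 39/5; -3/5 -4/5 -2/5; 0 0 1]
T3·…·T1 = [-2 -1 7; -3/5 -4/5 -2/5; 0 0 1]
T4·…·T1 = [2 1 -7; 9/5 12/5 6/5; 0 0 1]
T5·…·T1 = [-8/5 -19/5 -47/5; 9/5 12/5 6/5; 0 0 1]
T6·…·T1 = [-199/85 -332/85 -466/85; -48/85 -189/85 -657/85; 0 0 1]
det M = 3; M⁻¹ = [-63/85 332/255 6; 16/85 -199/255 -5; 0 0 1]
M⁻¹ · (106/17, -18/17)ᵀ = (0, -3)ᵀ

p = (0, -3)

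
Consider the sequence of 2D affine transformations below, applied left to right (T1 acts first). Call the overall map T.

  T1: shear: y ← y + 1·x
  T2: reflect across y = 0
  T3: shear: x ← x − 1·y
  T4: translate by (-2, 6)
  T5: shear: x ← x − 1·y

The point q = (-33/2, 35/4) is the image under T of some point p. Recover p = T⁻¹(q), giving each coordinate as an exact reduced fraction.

T1 = [1 0 0; 1 1 0; 0 0 1]
T2·T1 = [1 0 0; -1 -1 0; 0 0 1]
T3·…·T1 = [2 1 0; -1 -1 0; 0 0 1]
T4·…·T1 = [2 1 -2; -1 -1 6; 0 0 1]
T5·…·T1 = [3 2 -8; -1 -1 6; 0 0 1]
det M = -1; M⁻¹ = [1 2 -4; -1 -3 10; 0 0 1]
M⁻¹ · (-33/2, 35/4)ᵀ = (-3, 1/4)ᵀ

p = (-3, 1/4)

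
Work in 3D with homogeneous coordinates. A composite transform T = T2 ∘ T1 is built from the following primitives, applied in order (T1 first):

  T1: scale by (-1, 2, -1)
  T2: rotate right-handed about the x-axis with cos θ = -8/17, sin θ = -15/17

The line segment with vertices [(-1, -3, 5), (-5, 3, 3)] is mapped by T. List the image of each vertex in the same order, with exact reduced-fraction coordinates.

T1 scale by (-1, 2, -1): (-1, -3, 5) → (1, -6, -5); (-5, 3, 3) → (5, 6, -3)
T2 rotate right-handed about the x-axis with cos θ = -8/17, sin θ = -15/17: (1, -6, -5) → (1, -27/17, 130/17); (5, 6, -3) → (5, -93/17, -66/17)

image vertices: (1, -27/17, 130/17), (5, -93/17, -66/17)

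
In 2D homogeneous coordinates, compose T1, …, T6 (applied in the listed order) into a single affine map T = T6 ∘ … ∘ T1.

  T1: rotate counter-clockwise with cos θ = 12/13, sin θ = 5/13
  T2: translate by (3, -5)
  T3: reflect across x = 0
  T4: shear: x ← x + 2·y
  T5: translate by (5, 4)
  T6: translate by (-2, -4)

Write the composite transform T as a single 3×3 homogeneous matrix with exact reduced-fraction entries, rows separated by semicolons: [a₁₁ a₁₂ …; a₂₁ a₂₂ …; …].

T = [-2/13 29/13 -10; 5/13 12/13 -5; 0 0 1]

T1 = [12/13 -5/13 0; 5/13 12/13 0; 0 0 1]
T2·T1 = [12/13 -5/13 3; 5/13 12/13 -5; 0 0 1]
T3·…·T1 = [-12/13 5/13 -3; 5/13 12/13 -5; 0 0 1]
T4·…·T1 = [-2/13 29/13 -13; 5/13 12/13 -5; 0 0 1]
T5·…·T1 = [-2/13 29/13 -8; 5/13 12/13 -1; 0 0 1]
T6·…·T1 = [-2/13 29/13 -10; 5/13 12/13 -5; 0 0 1]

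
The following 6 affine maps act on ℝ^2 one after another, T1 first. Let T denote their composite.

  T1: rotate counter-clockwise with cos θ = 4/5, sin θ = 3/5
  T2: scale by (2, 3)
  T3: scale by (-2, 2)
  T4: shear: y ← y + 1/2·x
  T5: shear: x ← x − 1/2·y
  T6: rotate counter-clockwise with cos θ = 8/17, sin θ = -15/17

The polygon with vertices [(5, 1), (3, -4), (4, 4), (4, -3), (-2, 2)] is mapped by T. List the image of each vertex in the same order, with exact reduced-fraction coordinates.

image vertices: (336/85, 452/17), (-1758/85, 9/17), (96/5, 32), (-270/17, 145/17), (888/85, -44/17)

T1 rotate counter-clockwise with cos θ = 4/5, sin θ = 3/5: (5, 1) → (17/5, 19/5); (3, -4) → (24/5, -7/5); (4, 4) → (4/5, 28/5); (4, -3) → (5, 0); (-2, 2) → (-14/5, 2/5)
T2 scale by (2, 3): (17/5, 19/5) → (34/5, 57/5); (24/5, -7/5) → (48/5, -21/5); (4/5, 28/5) → (8/5, 84/5); (5, 0) → (10, 0); (-14/5, 2/5) → (-28/5, 6/5)
T3 scale by (-2, 2): (34/5, 57/5) → (-68/5, 114/5); (48/5, -21/5) → (-96/5, -42/5); (8/5, 84/5) → (-16/5, 168/5); (10, 0) → (-20, 0); (-28/5, 6/5) → (56/5, 12/5)
T4 shear: y ← y + 1/2·x: (-68/5, 114/5) → (-68/5, 16); (-96/5, -42/5) → (-96/5, -18); (-16/5, 168/5) → (-16/5, 32); (-20, 0) → (-20, -10); (56/5, 12/5) → (56/5, 8)
T5 shear: x ← x − 1/2·y: (-68/5, 16) → (-108/5, 16); (-96/5, -18) → (-51/5, -18); (-16/5, 32) → (-96/5, 32); (-20, -10) → (-15, -10); (56/5, 8) → (36/5, 8)
T6 rotate counter-clockwise with cos θ = 8/17, sin θ = -15/17: (-108/5, 16) → (336/85, 452/17); (-51/5, -18) → (-1758/85, 9/17); (-96/5, 32) → (96/5, 32); (-15, -10) → (-270/17, 145/17); (36/5, 8) → (888/85, -44/17)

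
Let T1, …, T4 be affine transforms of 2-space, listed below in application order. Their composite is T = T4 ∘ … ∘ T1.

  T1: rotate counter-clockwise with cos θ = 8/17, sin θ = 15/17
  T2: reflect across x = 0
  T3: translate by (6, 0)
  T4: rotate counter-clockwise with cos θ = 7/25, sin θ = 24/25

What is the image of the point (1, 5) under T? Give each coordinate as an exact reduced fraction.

T(p) = (-137/425, 4441/425)

T1 rotate counter-clockwise with cos θ = 8/17, sin θ = 15/17: (1, 5) → (-67/17, 55/17)
T2 reflect across x = 0: (-67/17, 55/17) → (67/17, 55/17)
T3 translate by (6, 0): (67/17, 55/17) → (169/17, 55/17)
T4 rotate counter-clockwise with cos θ = 7/25, sin θ = 24/25: (169/17, 55/17) → (-137/425, 4441/425)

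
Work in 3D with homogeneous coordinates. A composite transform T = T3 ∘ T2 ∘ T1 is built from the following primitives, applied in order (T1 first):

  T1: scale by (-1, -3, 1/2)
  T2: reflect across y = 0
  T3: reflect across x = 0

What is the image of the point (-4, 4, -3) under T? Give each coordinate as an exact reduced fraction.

T1 scale by (-1, -3, 1/2): (-4, 4, -3) → (4, -12, -3/2)
T2 reflect across y = 0: (4, -12, -3/2) → (4, 12, -3/2)
T3 reflect across x = 0: (4, 12, -3/2) → (-4, 12, -3/2)

T(p) = (-4, 12, -3/2)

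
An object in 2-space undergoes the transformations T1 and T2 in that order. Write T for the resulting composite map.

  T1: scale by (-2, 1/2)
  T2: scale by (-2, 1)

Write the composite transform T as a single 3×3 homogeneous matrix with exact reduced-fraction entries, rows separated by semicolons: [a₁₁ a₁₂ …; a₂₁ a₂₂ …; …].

T1 = [-2 0 0; 0 1/2 0; 0 0 1]
T2·T1 = [4 0 0; 0 1/2 0; 0 0 1]

T = [4 0 0; 0 1/2 0; 0 0 1]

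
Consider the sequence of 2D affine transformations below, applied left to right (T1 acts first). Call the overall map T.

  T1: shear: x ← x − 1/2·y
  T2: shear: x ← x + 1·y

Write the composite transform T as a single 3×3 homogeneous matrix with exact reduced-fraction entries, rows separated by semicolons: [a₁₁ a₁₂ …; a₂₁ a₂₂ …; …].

T1 = [1 -1/2 0; 0 1 0; 0 0 1]
T2·T1 = [1 1/2 0; 0 1 0; 0 0 1]

T = [1 1/2 0; 0 1 0; 0 0 1]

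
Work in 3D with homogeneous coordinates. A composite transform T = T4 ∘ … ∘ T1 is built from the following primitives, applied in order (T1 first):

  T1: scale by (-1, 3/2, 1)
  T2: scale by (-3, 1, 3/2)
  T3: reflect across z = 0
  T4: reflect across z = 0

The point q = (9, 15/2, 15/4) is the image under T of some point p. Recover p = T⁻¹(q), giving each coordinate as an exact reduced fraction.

T1 = [-1 0 0 0; 0 3/2 0 0; 0 0 1 0; 0 0 0 1]
T2·T1 = [3 0 0 0; 0 3/2 0 0; 0 0 3/2 0; 0 0 0 1]
T3·…·T1 = [3 0 0 0; 0 3/2 0 0; 0 0 -3/2 0; 0 0 0 1]
T4·…·T1 = [3 0 0 0; 0 3/2 0 0; 0 0 3/2 0; 0 0 0 1]
det M = 27/4; M⁻¹ = [1/3 0 0 0; 0 2/3 0 0; 0 0 2/3 0; 0 0 0 1]
M⁻¹ · (9, 15/2, 15/4)ᵀ = (3, 5, 5/2)ᵀ

p = (3, 5, 5/2)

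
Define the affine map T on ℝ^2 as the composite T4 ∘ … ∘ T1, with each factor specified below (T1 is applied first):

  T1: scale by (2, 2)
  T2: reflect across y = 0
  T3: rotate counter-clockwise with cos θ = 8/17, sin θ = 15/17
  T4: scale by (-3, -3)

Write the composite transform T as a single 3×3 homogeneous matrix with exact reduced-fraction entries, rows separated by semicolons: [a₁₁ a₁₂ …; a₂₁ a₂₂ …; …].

T1 = [2 0 0; 0 2 0; 0 0 1]
T2·T1 = [2 0 0; 0 -2 0; 0 0 1]
T3·…·T1 = [16/17 30/17 0; 30/17 -16/17 0; 0 0 1]
T4·…·T1 = [-48/17 -90/17 0; -90/17 48/17 0; 0 0 1]

T = [-48/17 -90/17 0; -90/17 48/17 0; 0 0 1]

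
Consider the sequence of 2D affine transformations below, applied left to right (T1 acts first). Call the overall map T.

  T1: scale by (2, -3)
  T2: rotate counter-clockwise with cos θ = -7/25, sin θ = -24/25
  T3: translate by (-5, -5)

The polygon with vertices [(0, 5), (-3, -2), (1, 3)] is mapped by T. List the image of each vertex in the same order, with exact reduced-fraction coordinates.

image vertices: (-97/5, -4/5), (61/25, -23/25), (-71/5, -22/5)

T1 scale by (2, -3): (0, 5) → (0, -15); (-3, -2) → (-6, 6); (1, 3) → (2, -9)
T2 rotate counter-clockwise with cos θ = -7/25, sin θ = -24/25: (0, -15) → (-72/5, 21/5); (-6, 6) → (186/25, 102/25); (2, -9) → (-46/5, 3/5)
T3 translate by (-5, -5): (-72/5, 21/5) → (-97/5, -4/5); (186/25, 102/25) → (61/25, -23/25); (-46/5, 3/5) → (-71/5, -22/5)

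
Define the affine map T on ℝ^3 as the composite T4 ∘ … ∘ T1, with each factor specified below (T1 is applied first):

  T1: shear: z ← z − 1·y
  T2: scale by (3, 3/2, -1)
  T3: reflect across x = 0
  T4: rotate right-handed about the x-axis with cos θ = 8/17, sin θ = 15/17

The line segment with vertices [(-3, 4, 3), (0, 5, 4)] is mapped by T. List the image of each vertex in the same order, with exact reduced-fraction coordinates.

image vertices: (9, 33/17, 98/17), (0, 45/17, 241/34)

T1 shear: z ← z − 1·y: (-3, 4, 3) → (-3, 4, -1); (0, 5, 4) → (0, 5, -1)
T2 scale by (3, 3/2, -1): (-3, 4, -1) → (-9, 6, 1); (0, 5, -1) → (0, 15/2, 1)
T3 reflect across x = 0: (-9, 6, 1) → (9, 6, 1); (0, 15/2, 1) → (0, 15/2, 1)
T4 rotate right-handed about the x-axis with cos θ = 8/17, sin θ = 15/17: (9, 6, 1) → (9, 33/17, 98/17); (0, 15/2, 1) → (0, 45/17, 241/34)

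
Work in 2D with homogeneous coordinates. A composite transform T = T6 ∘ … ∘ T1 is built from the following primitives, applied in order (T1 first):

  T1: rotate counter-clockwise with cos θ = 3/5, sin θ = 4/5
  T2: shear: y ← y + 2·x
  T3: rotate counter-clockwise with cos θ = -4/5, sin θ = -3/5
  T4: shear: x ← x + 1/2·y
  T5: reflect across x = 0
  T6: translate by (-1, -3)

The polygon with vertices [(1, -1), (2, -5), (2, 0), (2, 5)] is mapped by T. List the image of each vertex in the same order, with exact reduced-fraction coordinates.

image vertices: (-3/50, -156/25), (73/25, -333/25), (-12/25, -173/25), (-97/25, -13/25)

T1 rotate counter-clockwise with cos θ = 3/5, sin θ = 4/5: (1, -1) → (7/5, 1/5); (2, -5) → (26/5, -7/5); (2, 0) → (6/5, 8/5); (2, 5) → (-14/5, 23/5)
T2 shear: y ← y + 2·x: (7/5, 1/5) → (7/5, 3); (26/5, -7/5) → (26/5, 9); (6/5, 8/5) → (6/5, 4); (-14/5, 23/5) → (-14/5, -1)
T3 rotate counter-clockwise with cos θ = -4/5, sin θ = -3/5: (7/5, 3) → (17/25, -81/25); (26/5, 9) → (31/25, -258/25); (6/5, 4) → (36/25, -98/25); (-14/5, -1) → (41/25, 62/25)
T4 shear: x ← x + 1/2·y: (17/25, -81/25) → (-47/50, -81/25); (31/25, -258/25) → (-98/25, -258/25); (36/25, -98/25) → (-13/25, -98/25); (41/25, 62/25) → (72/25, 62/25)
T5 reflect across x = 0: (-47/50, -81/25) → (47/50, -81/25); (-98/25, -258/25) → (98/25, -258/25); (-13/25, -98/25) → (13/25, -98/25); (72/25, 62/25) → (-72/25, 62/25)
T6 translate by (-1, -3): (47/50, -81/25) → (-3/50, -156/25); (98/25, -258/25) → (73/25, -333/25); (13/25, -98/25) → (-12/25, -173/25); (-72/25, 62/25) → (-97/25, -13/25)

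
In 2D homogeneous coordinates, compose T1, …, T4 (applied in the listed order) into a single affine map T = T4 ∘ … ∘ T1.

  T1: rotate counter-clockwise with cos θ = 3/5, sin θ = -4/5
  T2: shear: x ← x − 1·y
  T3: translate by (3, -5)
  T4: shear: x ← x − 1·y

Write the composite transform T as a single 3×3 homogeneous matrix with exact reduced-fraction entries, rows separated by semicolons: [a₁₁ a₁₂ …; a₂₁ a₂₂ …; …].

T1 = [3/5 4/5 0; -4/5 3/5 0; 0 0 1]
T2·T1 = [7/5 1/5 0; -4/5 3/5 0; 0 0 1]
T3·…·T1 = [7/5 1/5 3; -4/5 3/5 -5; 0 0 1]
T4·…·T1 = [11/5 -2/5 8; -4/5 3/5 -5; 0 0 1]

T = [11/5 -2/5 8; -4/5 3/5 -5; 0 0 1]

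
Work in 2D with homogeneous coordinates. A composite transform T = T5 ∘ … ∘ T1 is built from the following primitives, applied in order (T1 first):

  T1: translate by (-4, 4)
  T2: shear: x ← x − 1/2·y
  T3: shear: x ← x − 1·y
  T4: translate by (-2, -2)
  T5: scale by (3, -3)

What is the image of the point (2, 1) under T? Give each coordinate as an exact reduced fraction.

T1 translate by (-4, 4): (2, 1) → (-2, 5)
T2 shear: x ← x − 1/2·y: (-2, 5) → (-9/2, 5)
T3 shear: x ← x − 1·y: (-9/2, 5) → (-19/2, 5)
T4 translate by (-2, -2): (-19/2, 5) → (-23/2, 3)
T5 scale by (3, -3): (-23/2, 3) → (-69/2, -9)

T(p) = (-69/2, -9)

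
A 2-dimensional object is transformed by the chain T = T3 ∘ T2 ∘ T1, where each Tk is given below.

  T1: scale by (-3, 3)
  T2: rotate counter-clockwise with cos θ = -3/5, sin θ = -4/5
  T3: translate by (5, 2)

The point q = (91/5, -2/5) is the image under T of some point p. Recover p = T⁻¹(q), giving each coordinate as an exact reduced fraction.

p = (2, 4)

T1 = [-3 0 0; 0 3 0; 0 0 1]
T2·T1 = [9/5 12/5 0; 12/5 -9/5 0; 0 0 1]
T3·…·T1 = [9/5 12/5 5; 12/5 -9/5 2; 0 0 1]
det M = -9; M⁻¹ = [1/5 4/15 -23/15; 4/15 -1/5 -14/15; 0 0 1]
M⁻¹ · (91/5, -2/5)ᵀ = (2, 4)ᵀ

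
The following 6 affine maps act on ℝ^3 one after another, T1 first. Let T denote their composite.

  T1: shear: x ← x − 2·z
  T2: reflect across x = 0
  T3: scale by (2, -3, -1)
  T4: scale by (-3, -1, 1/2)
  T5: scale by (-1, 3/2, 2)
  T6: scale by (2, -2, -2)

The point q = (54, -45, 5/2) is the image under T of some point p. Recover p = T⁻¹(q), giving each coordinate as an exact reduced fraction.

p = (-2, 5, 5/4)

T1 = [1 0 -2 0; 0 1 0 0; 0 0 1 0; 0 0 0 1]
T2·T1 = [-1 0 2 0; 0 1 0 0; 0 0 1 0; 0 0 0 1]
T3·…·T1 = [-2 0 4 0; 0 -3 0 0; 0 0 -1 0; 0 0 0 1]
T4·…·T1 = [6 0 -12 0; 0 3 0 0; 0 0 -1/2 0; 0 0 0 1]
T5·…·T1 = [-6 0 12 0; 0 9/2 0 0; 0 0 -1 0; 0 0 0 1]
T6·…·T1 = [-12 0 24 0; 0 -9 0 0; 0 0 2 0; 0 0 0 1]
det M = 216; M⁻¹ = [-1/12 0 1 0; 0 -1/9 0 0; 0 0 1/2 0; 0 0 0 1]
M⁻¹ · (54, -45, 5/2)ᵀ = (-2, 5, 5/4)ᵀ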